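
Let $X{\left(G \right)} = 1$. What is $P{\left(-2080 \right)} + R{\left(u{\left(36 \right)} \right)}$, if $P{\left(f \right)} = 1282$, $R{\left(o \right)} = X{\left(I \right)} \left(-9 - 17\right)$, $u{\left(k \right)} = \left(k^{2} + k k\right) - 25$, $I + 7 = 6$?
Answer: $1256$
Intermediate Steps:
$I = -1$ ($I = -7 + 6 = -1$)
$u{\left(k \right)} = -25 + 2 k^{2}$ ($u{\left(k \right)} = \left(k^{2} + k^{2}\right) - 25 = 2 k^{2} - 25 = -25 + 2 k^{2}$)
$R{\left(o \right)} = -26$ ($R{\left(o \right)} = 1 \left(-9 - 17\right) = 1 \left(-26\right) = -26$)
$P{\left(-2080 \right)} + R{\left(u{\left(36 \right)} \right)} = 1282 - 26 = 1256$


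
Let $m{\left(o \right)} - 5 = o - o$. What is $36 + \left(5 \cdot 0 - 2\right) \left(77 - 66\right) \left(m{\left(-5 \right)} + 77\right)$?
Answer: $-1768$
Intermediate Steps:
$m{\left(o \right)} = 5$ ($m{\left(o \right)} = 5 + \left(o - o\right) = 5 + 0 = 5$)
$36 + \left(5 \cdot 0 - 2\right) \left(77 - 66\right) \left(m{\left(-5 \right)} + 77\right) = 36 + \left(5 \cdot 0 - 2\right) \left(77 - 66\right) \left(5 + 77\right) = 36 + \left(0 - 2\right) 11 \cdot 82 = 36 - 1804 = -1768$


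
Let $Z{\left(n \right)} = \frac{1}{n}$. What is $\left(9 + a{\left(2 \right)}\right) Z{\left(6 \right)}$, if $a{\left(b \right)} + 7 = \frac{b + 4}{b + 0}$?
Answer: $\frac{5}{6} \approx 0.83333$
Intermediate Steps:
$a{\left(b \right)} = -7 + \frac{4 + b}{b}$ ($a{\left(b \right)} = -7 + \frac{b + 4}{b + 0} = -7 + \frac{4 + b}{b}$)
$\left(9 + a{\left(2 \right)}\right) Z{\left(6 \right)} = \frac{9 - \left(6 - \frac{4}{2}\right)}{6} = \left(9 + \left(-6 + 4 \cdot \frac{1}{2}\right)\right) \frac{1}{6} = \left(9 + \left(-6 + 2\right)\right) \frac{1}{6} = \left(9 - 4\right) \frac{1}{6} = 5 \cdot \frac{1}{6} = \frac{5}{6}$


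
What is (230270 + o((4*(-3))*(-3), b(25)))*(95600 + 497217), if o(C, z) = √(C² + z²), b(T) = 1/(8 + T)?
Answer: 136507970590 + 592817*√1411345/33 ≈ 1.3653e+11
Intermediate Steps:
(230270 + o((4*(-3))*(-3), b(25)))*(95600 + 497217) = (230270 + √(((4*(-3))*(-3))² + (1/(8 + 25))²))*(95600 + 497217) = (230270 + √((-12*(-3))² + (1/33)²))*592817 = (230270 + √(36² + (1/33)²))*592817 = (230270 + √(1296 + 1/1089))*592817 = (230270 + √(1411345/1089))*592817 = (230270 + √1411345/33)*592817 = 136507970590 + 592817*√1411345/33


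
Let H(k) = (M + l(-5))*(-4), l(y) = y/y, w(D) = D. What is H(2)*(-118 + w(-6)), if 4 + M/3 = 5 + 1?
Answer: 3472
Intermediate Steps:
l(y) = 1
M = 6 (M = -12 + 3*(5 + 1) = -12 + 3*6 = -12 + 18 = 6)
H(k) = -28 (H(k) = (6 + 1)*(-4) = 7*(-4) = -28)
H(2)*(-118 + w(-6)) = -28*(-118 - 6) = -28*(-124) = 3472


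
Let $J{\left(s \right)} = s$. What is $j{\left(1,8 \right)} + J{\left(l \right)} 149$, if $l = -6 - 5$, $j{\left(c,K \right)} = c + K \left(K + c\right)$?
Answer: $-1566$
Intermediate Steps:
$l = -11$
$j{\left(1,8 \right)} + J{\left(l \right)} 149 = \left(1 + 8^{2} + 8 \cdot 1\right) - 1639 = \left(1 + 64 + 8\right) - 1639 = 73 - 1639 = -1566$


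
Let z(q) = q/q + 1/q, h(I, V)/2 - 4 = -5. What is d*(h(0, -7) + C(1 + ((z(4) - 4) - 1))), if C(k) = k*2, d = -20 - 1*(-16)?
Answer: 30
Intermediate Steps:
h(I, V) = -2 (h(I, V) = 8 + 2*(-5) = 8 - 10 = -2)
z(q) = 1 + 1/q
d = -4 (d = -20 + 16 = -4)
C(k) = 2*k
d*(h(0, -7) + C(1 + ((z(4) - 4) - 1))) = -4*(-2 + 2*(1 + (((1 + 4)/4 - 4) - 1))) = -4*(-2 + 2*(1 + (((¼)*5 - 4) - 1))) = -4*(-2 + 2*(1 + ((5/4 - 4) - 1))) = -4*(-2 + 2*(1 + (-11/4 - 1))) = -4*(-2 + 2*(1 - 15/4)) = -4*(-2 + 2*(-11/4)) = -4*(-2 - 11/2) = -4*(-15/2) = 30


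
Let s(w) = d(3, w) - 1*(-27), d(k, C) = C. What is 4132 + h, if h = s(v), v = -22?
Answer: 4137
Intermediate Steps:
s(w) = 27 + w (s(w) = w - 1*(-27) = w + 27 = 27 + w)
h = 5 (h = 27 - 22 = 5)
4132 + h = 4132 + 5 = 4137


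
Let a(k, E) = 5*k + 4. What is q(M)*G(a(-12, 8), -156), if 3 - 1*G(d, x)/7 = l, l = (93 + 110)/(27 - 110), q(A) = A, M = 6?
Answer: 18984/83 ≈ 228.72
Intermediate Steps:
a(k, E) = 4 + 5*k
l = -203/83 (l = 203/(-83) = 203*(-1/83) = -203/83 ≈ -2.4458)
G(d, x) = 3164/83 (G(d, x) = 21 - 7*(-203/83) = 21 + 1421/83 = 3164/83)
q(M)*G(a(-12, 8), -156) = 6*(3164/83) = 18984/83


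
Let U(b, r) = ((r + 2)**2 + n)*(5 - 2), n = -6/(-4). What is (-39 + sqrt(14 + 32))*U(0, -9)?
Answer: -11817/2 + 303*sqrt(46)/2 ≈ -4881.0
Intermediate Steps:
n = 3/2 (n = -6*(-1/4) = 3/2 ≈ 1.5000)
U(b, r) = 9/2 + 3*(2 + r)**2 (U(b, r) = ((r + 2)**2 + 3/2)*(5 - 2) = ((2 + r)**2 + 3/2)*3 = (3/2 + (2 + r)**2)*3 = 9/2 + 3*(2 + r)**2)
(-39 + sqrt(14 + 32))*U(0, -9) = (-39 + sqrt(14 + 32))*(9/2 + 3*(2 - 9)**2) = (-39 + sqrt(46))*(9/2 + 3*(-7)**2) = (-39 + sqrt(46))*(9/2 + 3*49) = (-39 + sqrt(46))*(9/2 + 147) = (-39 + sqrt(46))*(303/2) = -11817/2 + 303*sqrt(46)/2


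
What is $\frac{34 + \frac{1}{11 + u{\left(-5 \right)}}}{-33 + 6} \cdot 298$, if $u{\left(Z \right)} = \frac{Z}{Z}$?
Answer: $- \frac{60941}{162} \approx -376.18$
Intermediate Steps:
$u{\left(Z \right)} = 1$
$\frac{34 + \frac{1}{11 + u{\left(-5 \right)}}}{-33 + 6} \cdot 298 = \frac{34 + \frac{1}{11 + 1}}{-33 + 6} \cdot 298 = \frac{34 + \frac{1}{12}}{-27} \cdot 298 = \left(34 + \frac{1}{12}\right) \left(- \frac{1}{27}\right) 298 = \frac{409}{12} \left(- \frac{1}{27}\right) 298 = \left(- \frac{409}{324}\right) 298 = - \frac{60941}{162}$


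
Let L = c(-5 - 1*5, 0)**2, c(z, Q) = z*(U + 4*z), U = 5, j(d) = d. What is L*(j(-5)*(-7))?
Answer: 4287500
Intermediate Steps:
c(z, Q) = z*(5 + 4*z)
L = 122500 (L = ((-5 - 1*5)*(5 + 4*(-5 - 1*5)))**2 = ((-5 - 5)*(5 + 4*(-5 - 5)))**2 = (-10*(5 + 4*(-10)))**2 = (-10*(5 - 40))**2 = (-10*(-35))**2 = 350**2 = 122500)
L*(j(-5)*(-7)) = 122500*(-5*(-7)) = 122500*35 = 4287500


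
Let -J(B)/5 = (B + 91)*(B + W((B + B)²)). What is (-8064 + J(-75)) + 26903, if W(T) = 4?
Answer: 24519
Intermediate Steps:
J(B) = -5*(4 + B)*(91 + B) (J(B) = -5*(B + 91)*(B + 4) = -5*(91 + B)*(4 + B) = -5*(4 + B)*(91 + B))
(-8064 + J(-75)) + 26903 = (-8064 + (-1820 - 475*(-75) - 5*(-75)²)) + 26903 = (-8064 + (-1820 + 35625 - 5*5625)) + 26903 = (-8064 + (-1820 + 35625 - 28125)) + 26903 = (-8064 + 5680) + 26903 = -2384 + 26903 = 24519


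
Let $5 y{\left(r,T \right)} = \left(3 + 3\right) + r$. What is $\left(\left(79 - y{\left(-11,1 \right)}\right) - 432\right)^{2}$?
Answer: $123904$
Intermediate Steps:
$y{\left(r,T \right)} = \frac{6}{5} + \frac{r}{5}$ ($y{\left(r,T \right)} = \frac{\left(3 + 3\right) + r}{5} = \frac{6 + r}{5} = \frac{6}{5} + \frac{r}{5}$)
$\left(\left(79 - y{\left(-11,1 \right)}\right) - 432\right)^{2} = \left(\left(79 - \left(\frac{6}{5} + \frac{1}{5} \left(-11\right)\right)\right) - 432\right)^{2} = \left(\left(79 - \left(\frac{6}{5} - \frac{11}{5}\right)\right) - 432\right)^{2} = \left(\left(79 - -1\right) - 432\right)^{2} = \left(\left(79 + 1\right) - 432\right)^{2} = \left(80 - 432\right)^{2} = \left(-352\right)^{2} = 123904$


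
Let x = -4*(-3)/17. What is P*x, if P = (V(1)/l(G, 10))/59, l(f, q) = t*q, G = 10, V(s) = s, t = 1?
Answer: 6/5015 ≈ 0.0011964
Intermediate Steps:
x = 12/17 (x = 12*(1/17) = 12/17 ≈ 0.70588)
l(f, q) = q (l(f, q) = 1*q = q)
P = 1/590 (P = (1/10)/59 = (1*(⅒))*(1/59) = (⅒)*(1/59) = 1/590 ≈ 0.0016949)
P*x = (1/590)*(12/17) = 6/5015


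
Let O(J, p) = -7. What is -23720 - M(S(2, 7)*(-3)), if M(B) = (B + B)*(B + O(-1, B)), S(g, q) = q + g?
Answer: -25556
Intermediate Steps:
S(g, q) = g + q
M(B) = 2*B*(-7 + B) (M(B) = (B + B)*(B - 7) = (2*B)*(-7 + B) = 2*B*(-7 + B))
-23720 - M(S(2, 7)*(-3)) = -23720 - 2*(2 + 7)*(-3)*(-7 + (2 + 7)*(-3)) = -23720 - 2*9*(-3)*(-7 + 9*(-3)) = -23720 - 2*(-27)*(-7 - 27) = -23720 - 2*(-27)*(-34) = -23720 - 1*1836 = -23720 - 1836 = -25556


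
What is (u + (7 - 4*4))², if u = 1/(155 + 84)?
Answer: 4622500/57121 ≈ 80.925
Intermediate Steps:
u = 1/239 ≈ 0.0041841
(u + (7 - 4*4))² = (1/239 + (7 - 4*4))² = (1/239 + (7 - 16))² = (1/239 - 9)² = (-2150/239)² = 4622500/57121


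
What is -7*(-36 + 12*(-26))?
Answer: 2436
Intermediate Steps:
-7*(-36 + 12*(-26)) = -7*(-36 - 312) = -7*(-348) = 2436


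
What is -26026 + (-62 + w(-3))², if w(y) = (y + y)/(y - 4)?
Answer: -1092090/49 ≈ -22288.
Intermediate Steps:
w(y) = 2*y/(-4 + y) (w(y) = (2*y)/(-4 + y) = 2*y/(-4 + y))
-26026 + (-62 + w(-3))² = -26026 + (-62 + 2*(-3)/(-4 - 3))² = -26026 + (-62 + 2*(-3)/(-7))² = -26026 + (-62 + 2*(-3)*(-⅐))² = -26026 + (-62 + 6/7)² = -26026 + (-428/7)² = -26026 + 183184/49 = -1092090/49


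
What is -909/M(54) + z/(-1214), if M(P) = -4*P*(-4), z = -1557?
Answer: 13429/58272 ≈ 0.23045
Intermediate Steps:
M(P) = 16*P
-909/M(54) + z/(-1214) = -909/(16*54) - 1557/(-1214) = -909/864 - 1557*(-1/1214) = -909*1/864 + 1557/1214 = -101/96 + 1557/1214 = 13429/58272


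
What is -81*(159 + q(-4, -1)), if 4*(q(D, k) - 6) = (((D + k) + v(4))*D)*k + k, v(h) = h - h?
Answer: -51759/4 ≈ -12940.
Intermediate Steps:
v(h) = 0
q(D, k) = 6 + k/4 + D*k*(D + k)/4 (q(D, k) = 6 + ((((D + k) + 0)*D)*k + k)/4 = 6 + (((D + k)*D)*k + k)/4 = 6 + ((D*(D + k))*k + k)/4 = 6 + (D*k*(D + k) + k)/4 = 6 + (k + D*k*(D + k))/4 = 6 + (k/4 + D*k*(D + k)/4) = 6 + k/4 + D*k*(D + k)/4)
-81*(159 + q(-4, -1)) = -81*(159 + (6 + (¼)*(-1) + (¼)*(-4)*(-1)² + (¼)*(-1)*(-4)²)) = -81*(159 + (6 - ¼ + (¼)*(-4)*1 + (¼)*(-1)*16)) = -81*(159 + (6 - ¼ - 1 - 4)) = -81*(159 + ¾) = -81*639/4 = -51759/4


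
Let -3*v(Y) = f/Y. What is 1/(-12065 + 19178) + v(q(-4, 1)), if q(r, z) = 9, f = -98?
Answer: 232367/64017 ≈ 3.6298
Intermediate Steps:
v(Y) = 98/(3*Y) (v(Y) = -(-98)/(3*Y) = 98/(3*Y))
1/(-12065 + 19178) + v(q(-4, 1)) = 1/(-12065 + 19178) + (98/3)/9 = 1/7113 + (98/3)*(⅑) = 1/7113 + 98/27 = 232367/64017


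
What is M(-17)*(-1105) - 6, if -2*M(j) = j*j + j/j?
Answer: 160219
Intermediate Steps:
M(j) = -½ - j²/2 (M(j) = -(j*j + j/j)/2 = -(j² + 1)/2 = -(1 + j²)/2 = -½ - j²/2)
M(-17)*(-1105) - 6 = (-½ - ½*(-17)²)*(-1105) - 6 = (-½ - ½*289)*(-1105) - 6 = (-½ - 289/2)*(-1105) - 6 = -145*(-1105) - 6 = 160225 - 6 = 160219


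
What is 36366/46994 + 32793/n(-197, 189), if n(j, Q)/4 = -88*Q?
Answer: 146380501/521069472 ≈ 0.28092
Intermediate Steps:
n(j, Q) = -352*Q (n(j, Q) = 4*(-88*Q) = -352*Q)
36366/46994 + 32793/n(-197, 189) = 36366/46994 + 32793/((-352*189)) = 36366*(1/46994) + 32793/(-66528) = 18183/23497 + 32793*(-1/66528) = 18183/23497 - 10931/22176 = 146380501/521069472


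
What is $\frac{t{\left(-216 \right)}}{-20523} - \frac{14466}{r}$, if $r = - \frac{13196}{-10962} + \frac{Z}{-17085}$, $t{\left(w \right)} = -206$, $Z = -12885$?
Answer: $- \frac{1853413158587756}{250858806423} \approx -7388.3$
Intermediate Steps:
$r = \frac{12223301}{6242859}$ ($r = - \frac{13196}{-10962} - \frac{12885}{-17085} = \left(-13196\right) \left(- \frac{1}{10962}\right) - - \frac{859}{1139} = \frac{6598}{5481} + \frac{859}{1139} = \frac{12223301}{6242859} \approx 1.958$)
$\frac{t{\left(-216 \right)}}{-20523} - \frac{14466}{r} = - \frac{206}{-20523} - \frac{14466}{\frac{12223301}{6242859}} = \left(-206\right) \left(- \frac{1}{20523}\right) - \frac{90309198294}{12223301} = \frac{206}{20523} - \frac{90309198294}{12223301} = - \frac{1853413158587756}{250858806423}$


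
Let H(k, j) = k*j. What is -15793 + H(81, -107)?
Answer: -24460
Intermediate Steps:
H(k, j) = j*k
-15793 + H(81, -107) = -15793 - 107*81 = -15793 - 8667 = -24460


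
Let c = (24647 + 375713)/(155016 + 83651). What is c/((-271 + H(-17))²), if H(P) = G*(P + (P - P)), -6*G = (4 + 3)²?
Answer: 14412960/150085504283 ≈ 9.6032e-5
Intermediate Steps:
G = -49/6 (G = -(4 + 3)²/6 = -⅙*7² = -⅙*49 = -49/6 ≈ -8.1667)
H(P) = -49*P/6 (H(P) = -49*(P + (P - P))/6 = -49*(P + 0)/6 = -49*P/6)
c = 400360/238667 ≈ 1.6775
c/((-271 + H(-17))²) = 400360/(238667*((-271 - 49/6*(-17))²)) = 400360/(238667*((-271 + 833/6)²)) = 400360/(238667*((-793/6)²)) = 400360/(238667*(628849/36)) = (400360/238667)*(36/628849) = 14412960/150085504283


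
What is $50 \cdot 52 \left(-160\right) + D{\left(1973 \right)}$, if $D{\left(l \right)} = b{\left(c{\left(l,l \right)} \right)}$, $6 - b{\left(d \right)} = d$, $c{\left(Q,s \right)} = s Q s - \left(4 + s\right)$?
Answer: $-7680768334$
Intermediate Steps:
$c{\left(Q,s \right)} = -4 - s + Q s^{2}$ ($c{\left(Q,s \right)} = Q s s - \left(4 + s\right) = Q s^{2} - \left(4 + s\right) = -4 - s + Q s^{2}$)
$b{\left(d \right)} = 6 - d$
$D{\left(l \right)} = 10 + l - l^{3}$ ($D{\left(l \right)} = 6 - \left(-4 - l + l l^{2}\right) = 6 - \left(-4 - l + l^{3}\right) = 6 - \left(-4 + l^{3} - l\right) = 6 + \left(4 + l - l^{3}\right) = 10 + l - l^{3}$)
$50 \cdot 52 \left(-160\right) + D{\left(1973 \right)} = 50 \cdot 52 \left(-160\right) + \left(10 + 1973 - 1973^{3}\right) = 2600 \left(-160\right) + \left(10 + 1973 - 7680354317\right) = -416000 + \left(10 + 1973 - 7680354317\right) = -416000 - 7680352334 = -7680768334$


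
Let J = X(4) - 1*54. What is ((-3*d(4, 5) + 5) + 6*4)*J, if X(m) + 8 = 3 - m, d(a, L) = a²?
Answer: 1197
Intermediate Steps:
X(m) = -5 - m (X(m) = -8 + (3 - m) = -5 - m)
J = -63 (J = (-5 - 1*4) - 1*54 = (-5 - 4) - 54 = -9 - 54 = -63)
((-3*d(4, 5) + 5) + 6*4)*J = ((-3*4² + 5) + 6*4)*(-63) = ((-3*16 + 5) + 24)*(-63) = ((-48 + 5) + 24)*(-63) = (-43 + 24)*(-63) = -19*(-63) = 1197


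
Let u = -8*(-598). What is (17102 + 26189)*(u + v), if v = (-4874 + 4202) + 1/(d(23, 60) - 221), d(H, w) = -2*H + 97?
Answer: 30262097349/170 ≈ 1.7801e+8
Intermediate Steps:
u = 4784
d(H, w) = 97 - 2*H
v = -114241/170 (v = (-4874 + 4202) + 1/((97 - 2*23) - 221) = -672 + 1/((97 - 46) - 221) = -672 + 1/(51 - 221) = -672 + 1/(-170) = -672 - 1/170 = -114241/170 ≈ -672.01)
(17102 + 26189)*(u + v) = (17102 + 26189)*(4784 - 114241/170) = 43291*(699039/170) = 30262097349/170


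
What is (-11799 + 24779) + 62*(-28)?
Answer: 11244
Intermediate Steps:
(-11799 + 24779) + 62*(-28) = 12980 - 1736 = 11244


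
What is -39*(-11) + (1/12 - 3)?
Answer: 5113/12 ≈ 426.08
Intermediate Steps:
-39*(-11) + (1/12 - 3) = 429 + (1/12 - 3) = 429 - 35/12 = 5113/12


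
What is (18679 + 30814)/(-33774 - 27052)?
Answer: -49493/60826 ≈ -0.81368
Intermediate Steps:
(18679 + 30814)/(-33774 - 27052) = 49493/(-60826) = 49493*(-1/60826) = -49493/60826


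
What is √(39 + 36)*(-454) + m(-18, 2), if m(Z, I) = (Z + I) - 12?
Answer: -28 - 2270*√3 ≈ -3959.8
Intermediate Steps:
m(Z, I) = -12 + I + Z (m(Z, I) = (I + Z) - 12 = -12 + I + Z)
√(39 + 36)*(-454) + m(-18, 2) = √(39 + 36)*(-454) + (-12 + 2 - 18) = √75*(-454) - 28 = (5*√3)*(-454) - 28 = -2270*√3 - 28 = -28 - 2270*√3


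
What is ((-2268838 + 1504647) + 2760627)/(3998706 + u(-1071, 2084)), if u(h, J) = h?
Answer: 1996436/3997635 ≈ 0.49940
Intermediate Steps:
((-2268838 + 1504647) + 2760627)/(3998706 + u(-1071, 2084)) = ((-2268838 + 1504647) + 2760627)/(3998706 - 1071) = (-764191 + 2760627)/3997635 = 1996436*(1/3997635) = 1996436/3997635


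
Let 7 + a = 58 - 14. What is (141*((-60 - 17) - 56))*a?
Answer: -693861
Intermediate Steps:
a = 37 (a = -7 + (58 - 14) = -7 + 44 = 37)
(141*((-60 - 17) - 56))*a = (141*((-60 - 17) - 56))*37 = (141*(-77 - 56))*37 = (141*(-133))*37 = -18753*37 = -693861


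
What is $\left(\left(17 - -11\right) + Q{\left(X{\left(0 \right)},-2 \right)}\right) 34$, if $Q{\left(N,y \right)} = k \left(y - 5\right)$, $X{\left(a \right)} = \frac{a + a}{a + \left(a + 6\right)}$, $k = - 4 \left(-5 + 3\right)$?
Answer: $-952$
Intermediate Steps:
$k = 8$ ($k = \left(-4\right) \left(-2\right) = 8$)
$X{\left(a \right)} = \frac{2 a}{6 + 2 a}$ ($X{\left(a \right)} = \frac{2 a}{a + \left(6 + a\right)} = \frac{2 a}{6 + 2 a}$)
$Q{\left(N,y \right)} = -40 + 8 y$ ($Q{\left(N,y \right)} = 8 \left(y - 5\right) = 8 \left(-5 + y\right) = -40 + 8 y$)
$\left(\left(17 - -11\right) + Q{\left(X{\left(0 \right)},-2 \right)}\right) 34 = \left(\left(17 - -11\right) + \left(-40 + 8 \left(-2\right)\right)\right) 34 = \left(\left(17 + 11\right) - 56\right) 34 = \left(28 - 56\right) 34 = \left(-28\right) 34 = -952$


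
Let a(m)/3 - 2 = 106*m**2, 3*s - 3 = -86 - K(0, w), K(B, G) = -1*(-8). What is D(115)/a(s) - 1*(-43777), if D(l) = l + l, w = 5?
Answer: 19213813199/438902 ≈ 43777.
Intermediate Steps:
K(B, G) = 8
s = -91/3 (s = 1 + (-86 - 1*8)/3 = 1 + (-86 - 8)/3 = 1 + (1/3)*(-94) = 1 - 94/3 = -91/3 ≈ -30.333)
a(m) = 6 + 318*m**2 (a(m) = 6 + 3*(106*m**2) = 6 + 318*m**2)
D(l) = 2*l
D(115)/a(s) - 1*(-43777) = (2*115)/(6 + 318*(-91/3)**2) - 1*(-43777) = 230/(6 + 318*(8281/9)) + 43777 = 230/(6 + 877786/3) + 43777 = 230/(877804/3) + 43777 = 230*(3/877804) + 43777 = 345/438902 + 43777 = 19213813199/438902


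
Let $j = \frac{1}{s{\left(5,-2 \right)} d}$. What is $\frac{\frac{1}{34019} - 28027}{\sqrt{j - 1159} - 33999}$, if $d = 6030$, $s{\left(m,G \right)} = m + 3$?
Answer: $\frac{1563765397309221120}{1896974813802695581} + \frac{11441406144 i \sqrt{18729903265}}{1896974813802695581} \approx 0.82435 + 0.00082544 i$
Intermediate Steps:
$s{\left(m,G \right)} = 3 + m$
$j = \frac{1}{48240}$ ($j = \frac{1}{\left(3 + 5\right) 6030} = \frac{1}{8 \cdot 6030} = \frac{1}{48240} \approx 2.073 \cdot 10^{-5}$)
$\frac{\frac{1}{34019} - 28027}{\sqrt{j - 1159} - 33999} = \frac{\frac{1}{34019} - 28027}{\sqrt{\frac{1}{48240} - 1159} - 33999} = \frac{\frac{1}{34019} - 28027}{\sqrt{- \frac{55910159}{48240}} - 33999} = - \frac{953450512}{34019 \left(\frac{i \sqrt{18729903265}}{4020} - 33999\right)} = - \frac{953450512}{34019 \left(-33999 + \frac{i \sqrt{18729903265}}{4020}\right)}$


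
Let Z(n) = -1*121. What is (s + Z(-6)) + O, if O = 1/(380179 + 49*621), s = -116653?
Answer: -47948338591/410608 ≈ -1.1677e+5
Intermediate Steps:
Z(n) = -121
O = 1/410608 (O = 1/(380179 + 30429) = 1/410608 ≈ 2.4354e-6)
(s + Z(-6)) + O = (-116653 - 121) + 1/410608 = -116774 + 1/410608 = -47948338591/410608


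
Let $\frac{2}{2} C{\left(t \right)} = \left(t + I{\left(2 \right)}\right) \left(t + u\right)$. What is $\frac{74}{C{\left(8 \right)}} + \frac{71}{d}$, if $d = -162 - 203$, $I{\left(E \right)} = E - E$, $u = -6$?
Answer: $\frac{12937}{2920} \approx 4.4305$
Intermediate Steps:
$I{\left(E \right)} = 0$
$d = -365$ ($d = -162 - 203 = -365$)
$C{\left(t \right)} = t \left(-6 + t\right)$ ($C{\left(t \right)} = \left(t + 0\right) \left(t - 6\right) = t \left(-6 + t\right)$)
$\frac{74}{C{\left(8 \right)}} + \frac{71}{d} = \frac{74}{8 \left(-6 + 8\right)} + \frac{71}{-365} = \frac{74}{8 \cdot 2} + 71 \left(- \frac{1}{365}\right) = \frac{74}{16} - \frac{71}{365} = 74 \cdot \frac{1}{16} - \frac{71}{365} = \frac{37}{8} - \frac{71}{365} = \frac{12937}{2920}$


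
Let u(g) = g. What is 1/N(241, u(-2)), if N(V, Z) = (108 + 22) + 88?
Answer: 1/218 ≈ 0.0045872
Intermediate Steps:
N(V, Z) = 218 (N(V, Z) = 130 + 88 = 218)
1/N(241, u(-2)) = 1/218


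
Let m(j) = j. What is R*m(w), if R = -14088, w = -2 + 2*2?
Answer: -28176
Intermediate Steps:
w = 2 (w = -2 + 4 = 2)
R*m(w) = -14088*2 = -28176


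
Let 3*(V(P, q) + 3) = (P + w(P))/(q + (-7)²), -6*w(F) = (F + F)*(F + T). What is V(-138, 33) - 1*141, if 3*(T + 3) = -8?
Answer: -63256/369 ≈ -171.43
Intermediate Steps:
T = -17/3 (T = -3 + (⅓)*(-8) = -3 - 8/3 = -17/3 ≈ -5.6667)
w(F) = -F*(-17/3 + F)/3 (w(F) = -(F + F)*(F - 17/3)/6 = -2*F*(-17/3 + F)/6 = -F*(-17/3 + F)/3)
V(P, q) = -3 + (P + P*(17 - 3*P)/9)/(3*(49 + q)) (V(P, q) = -3 + ((P + P*(17 - 3*P)/9)/(q + (-7)²))/3 = -3 + ((P + P*(17 - 3*P)/9)/(q + 49))/3 = -3 + ((P + P*(17 - 3*P)/9)/(49 + q))/3 = -3 + (P + P*(17 - 3*P)/9)/(3*(49 + q)))
V(-138, 33) - 1*141 = (-3969 - 81*33 - 3*(-138)² + 26*(-138))/(27*(49 + 33)) - 1*141 = (1/27)*(-3969 - 2673 - 3*19044 - 3588)/82 - 141 = (1/27)*(1/82)*(-3969 - 2673 - 57132 - 3588) - 141 = (1/27)*(1/82)*(-67362) - 141 = -11227/369 - 141 = -63256/369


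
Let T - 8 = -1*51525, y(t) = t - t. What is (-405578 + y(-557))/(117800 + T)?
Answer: -405578/66283 ≈ -6.1189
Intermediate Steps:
y(t) = 0
T = -51517 (T = 8 - 1*51525 = 8 - 51525 = -51517)
(-405578 + y(-557))/(117800 + T) = (-405578 + 0)/(117800 - 51517) = -405578/66283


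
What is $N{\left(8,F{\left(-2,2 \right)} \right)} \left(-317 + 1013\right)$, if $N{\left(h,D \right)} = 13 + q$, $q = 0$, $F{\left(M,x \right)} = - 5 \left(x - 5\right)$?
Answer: $9048$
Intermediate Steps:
$F{\left(M,x \right)} = 25 - 5 x$ ($F{\left(M,x \right)} = - 5 \left(-5 + x\right) = 25 - 5 x$)
$N{\left(h,D \right)} = 13$ ($N{\left(h,D \right)} = 13 + 0 = 13$)
$N{\left(8,F{\left(-2,2 \right)} \right)} \left(-317 + 1013\right) = 13 \left(-317 + 1013\right) = 13 \cdot 696 = 9048$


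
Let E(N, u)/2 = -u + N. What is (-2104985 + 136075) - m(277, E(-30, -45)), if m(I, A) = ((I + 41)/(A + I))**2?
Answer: -185567899714/94249 ≈ -1.9689e+6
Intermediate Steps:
E(N, u) = -2*u + 2*N (E(N, u) = 2*(-u + N) = 2*(N - u) = -2*u + 2*N)
m(I, A) = (41 + I)**2/(A + I)**2 (m(I, A) = ((41 + I)/(A + I))**2 = (41 + I)**2/(A + I)**2)
(-2104985 + 136075) - m(277, E(-30, -45)) = (-2104985 + 136075) - (41 + 277)**2/((-2*(-45) + 2*(-30)) + 277)**2 = -1968910 - 318**2/((90 - 60) + 277)**2 = -1968910 - 101124/(30 + 277)**2 = -1968910 - 101124/307**2 = -1968910 - 101124/94249 = -185567899714/94249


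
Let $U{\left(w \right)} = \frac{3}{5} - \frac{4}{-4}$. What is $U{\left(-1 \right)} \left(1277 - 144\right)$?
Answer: $\frac{9064}{5} \approx 1812.8$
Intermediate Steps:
$U{\left(w \right)} = \frac{8}{5}$ ($U{\left(w \right)} = 3 \cdot \frac{1}{5} - -1 = \frac{3}{5} + 1 = \frac{8}{5}$)
$U{\left(-1 \right)} \left(1277 - 144\right) = \frac{8 \left(1277 - 144\right)}{5} = \frac{8}{5} \cdot 1133 = \frac{9064}{5}$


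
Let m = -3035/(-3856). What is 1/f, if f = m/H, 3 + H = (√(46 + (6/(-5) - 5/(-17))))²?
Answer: 13796768/257975 ≈ 53.481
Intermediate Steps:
m = 3035/3856 (m = -3035*(-1/3856) = 3035/3856 ≈ 0.78708)
H = 3578/85 (H = -3 + (√(46 + (6/(-5) - 5/(-17))))² = -3 + (√(46 + (6*(-⅕) - 5*(-1/17))))² = -3 + (√(46 + (-6/5 + 5/17)))² = -3 + (√(46 - 77/85))² = -3 + (√(3833/85))² = -3 + (√325805/85)² = -3 + 3833/85 = 3578/85 ≈ 42.094)
f = 257975/13796768 (f = 3035/(3856*(3578/85)) = (3035/3856)*(85/3578) = 257975/13796768 ≈ 0.018698)
1/f = 1/(257975/13796768) = 13796768/257975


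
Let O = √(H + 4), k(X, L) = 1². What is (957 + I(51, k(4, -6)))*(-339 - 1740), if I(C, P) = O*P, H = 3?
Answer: -1989603 - 2079*√7 ≈ -1.9951e+6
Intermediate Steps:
k(X, L) = 1
O = √7 (O = √(3 + 4) = √7 ≈ 2.6458)
I(C, P) = P*√7 (I(C, P) = √7*P = P*√7)
(957 + I(51, k(4, -6)))*(-339 - 1740) = (957 + 1*√7)*(-339 - 1740) = (957 + √7)*(-2079) = -1989603 - 2079*√7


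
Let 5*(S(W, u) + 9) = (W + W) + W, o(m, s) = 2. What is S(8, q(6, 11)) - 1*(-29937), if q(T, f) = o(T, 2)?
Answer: 149664/5 ≈ 29933.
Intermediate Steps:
q(T, f) = 2
S(W, u) = -9 + 3*W/5 (S(W, u) = -9 + ((W + W) + W)/5 = -9 + (2*W + W)/5 = -9 + (3*W)/5 = -9 + 3*W/5)
S(8, q(6, 11)) - 1*(-29937) = (-9 + (⅗)*8) - 1*(-29937) = (-9 + 24/5) + 29937 = -21/5 + 29937 = 149664/5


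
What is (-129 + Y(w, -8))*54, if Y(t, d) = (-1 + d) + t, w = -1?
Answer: -7506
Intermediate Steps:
Y(t, d) = -1 + d + t
(-129 + Y(w, -8))*54 = (-129 + (-1 - 8 - 1))*54 = (-129 - 10)*54 = -139*54 = -7506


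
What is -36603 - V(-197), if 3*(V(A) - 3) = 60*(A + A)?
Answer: -28726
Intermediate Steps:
V(A) = 3 + 40*A (V(A) = 3 + (60*(A + A))/3 = 3 + (60*(2*A))/3 = 3 + (120*A)/3 = 3 + 40*A)
-36603 - V(-197) = -36603 - (3 + 40*(-197)) = -36603 - (3 - 7880) = -36603 - 1*(-7877) = -36603 + 7877 = -28726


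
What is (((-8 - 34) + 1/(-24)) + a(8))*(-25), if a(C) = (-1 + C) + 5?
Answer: 18025/24 ≈ 751.04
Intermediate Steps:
a(C) = 4 + C
(((-8 - 34) + 1/(-24)) + a(8))*(-25) = (((-8 - 34) + 1/(-24)) + (4 + 8))*(-25) = ((-42 - 1/24) + 12)*(-25) = (-1009/24 + 12)*(-25) = -721/24*(-25) = 18025/24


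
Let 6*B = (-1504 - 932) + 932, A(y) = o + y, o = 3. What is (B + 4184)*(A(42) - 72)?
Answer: -106200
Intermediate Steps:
A(y) = 3 + y
B = -752/3 (B = ((-1504 - 932) + 932)/6 = (-2436 + 932)/6 = (⅙)*(-1504) = -752/3 ≈ -250.67)
(B + 4184)*(A(42) - 72) = (-752/3 + 4184)*((3 + 42) - 72) = 11800*(45 - 72)/3 = (11800/3)*(-27) = -106200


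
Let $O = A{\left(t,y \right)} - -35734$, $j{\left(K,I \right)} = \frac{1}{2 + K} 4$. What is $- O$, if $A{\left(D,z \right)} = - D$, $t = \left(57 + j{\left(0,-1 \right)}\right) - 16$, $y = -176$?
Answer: $-35691$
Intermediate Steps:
$j{\left(K,I \right)} = \frac{4}{2 + K}$
$t = 43$ ($t = \left(57 + \frac{4}{2 + 0}\right) - 16 = \left(57 + \frac{4}{2}\right) - 16 = \left(57 + 4 \cdot \frac{1}{2}\right) - 16 = \left(57 + 2\right) - 16 = 59 - 16 = 43$)
$O = 35691$ ($O = \left(-1\right) 43 - -35734 = -43 + 35734 = 35691$)
$- O = \left(-1\right) 35691 = -35691$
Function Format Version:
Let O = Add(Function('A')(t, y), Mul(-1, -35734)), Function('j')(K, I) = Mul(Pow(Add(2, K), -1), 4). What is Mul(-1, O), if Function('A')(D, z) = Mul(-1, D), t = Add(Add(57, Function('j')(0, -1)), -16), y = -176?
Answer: -35691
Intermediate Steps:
Function('j')(K, I) = Mul(4, Pow(Add(2, K), -1))
t = 43 (t = Add(Add(57, Mul(4, Pow(Add(2, 0), -1))), -16) = Add(Add(57, Mul(4, Pow(2, -1))), -16) = Add(Add(57, Mul(4, Rational(1, 2))), -16) = Add(Add(57, 2), -16) = Add(59, -16) = 43)
O = 35691 (O = Add(Mul(-1, 43), Mul(-1, -35734)) = Add(-43, 35734) = 35691)
Mul(-1, O) = Mul(-1, 35691) = -35691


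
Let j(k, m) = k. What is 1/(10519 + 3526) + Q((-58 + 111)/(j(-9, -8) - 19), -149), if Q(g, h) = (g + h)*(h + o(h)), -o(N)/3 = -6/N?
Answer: 1318478241547/58595740 ≈ 22501.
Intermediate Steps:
o(N) = 18/N (o(N) = -(-18)/N = 18/N)
Q(g, h) = (g + h)*(h + 18/h)
1/(10519 + 3526) + Q((-58 + 111)/(j(-9, -8) - 19), -149) = 1/(10519 + 3526) + (18 + (-149)² + ((-58 + 111)/(-9 - 19))*(-149) + 18*((-58 + 111)/(-9 - 19))/(-149)) = 1/14045 + (18 + 22201 + (53/(-28))*(-149) + 18*(53/(-28))*(-1/149)) = 1/14045 + (18 + 22201 + (53*(-1/28))*(-149) + 18*(53*(-1/28))*(-1/149)) = 1/14045 + (18 + 22201 - 53/28*(-149) + 18*(-53/28)*(-1/149)) = 1/14045 + (18 + 22201 + 7897/28 + 477/2086) = 1/14045 + 93875275/4172 = 1318478241547/58595740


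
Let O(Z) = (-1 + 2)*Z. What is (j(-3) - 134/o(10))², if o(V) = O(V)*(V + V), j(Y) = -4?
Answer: 218089/10000 ≈ 21.809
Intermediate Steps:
O(Z) = Z (O(Z) = 1*Z = Z)
o(V) = 2*V² (o(V) = V*(V + V) = V*(2*V) = 2*V²)
(j(-3) - 134/o(10))² = (-4 - 134/(2*10²))² = (-4 - 134/(2*100))² = (-4 - 134/200)² = (-4 - 134*1/200)² = (-4 - 67/100)² = (-467/100)² = 218089/10000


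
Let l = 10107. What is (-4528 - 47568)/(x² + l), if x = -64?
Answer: -52096/14203 ≈ -3.6680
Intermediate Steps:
(-4528 - 47568)/(x² + l) = (-4528 - 47568)/((-64)² + 10107) = -52096/(4096 + 10107) = -52096/14203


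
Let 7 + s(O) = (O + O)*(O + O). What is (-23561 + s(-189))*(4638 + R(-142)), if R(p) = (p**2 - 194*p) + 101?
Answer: 6258243516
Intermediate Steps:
s(O) = -7 + 4*O**2 (s(O) = -7 + (O + O)*(O + O) = -7 + (2*O)*(2*O) = -7 + 4*O**2)
R(p) = 101 + p**2 - 194*p
(-23561 + s(-189))*(4638 + R(-142)) = (-23561 + (-7 + 4*(-189)**2))*(4638 + (101 + (-142)**2 - 194*(-142))) = (-23561 + (-7 + 4*35721))*(4638 + (101 + 20164 + 27548)) = (-23561 + (-7 + 142884))*(4638 + 47813) = (-23561 + 142877)*52451 = 119316*52451 = 6258243516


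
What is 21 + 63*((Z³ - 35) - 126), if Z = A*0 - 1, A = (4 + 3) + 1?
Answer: -10185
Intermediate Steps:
A = 8 (A = 7 + 1 = 8)
Z = -1 (Z = 8*0 - 1 = 0 - 1 = -1)
21 + 63*((Z³ - 35) - 126) = 21 + 63*(((-1)³ - 35) - 126) = 21 + 63*((-1 - 35) - 126) = 21 + 63*(-36 - 126) = 21 + 63*(-162) = 21 - 10206 = -10185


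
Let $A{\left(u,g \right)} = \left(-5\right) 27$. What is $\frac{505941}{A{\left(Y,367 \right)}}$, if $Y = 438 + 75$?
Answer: $- \frac{168647}{45} \approx -3747.7$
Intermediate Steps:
$Y = 513$
$A{\left(u,g \right)} = -135$
$\frac{505941}{A{\left(Y,367 \right)}} = \frac{505941}{-135} = 505941 \left(- \frac{1}{135}\right) = - \frac{168647}{45}$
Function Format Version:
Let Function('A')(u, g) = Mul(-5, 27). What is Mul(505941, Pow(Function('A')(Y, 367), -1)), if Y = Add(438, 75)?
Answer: Rational(-168647, 45) ≈ -3747.7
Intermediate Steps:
Y = 513
Function('A')(u, g) = -135
Mul(505941, Pow(Function('A')(Y, 367), -1)) = Mul(505941, Pow(-135, -1)) = Mul(505941, Rational(-1, 135)) = Rational(-168647, 45)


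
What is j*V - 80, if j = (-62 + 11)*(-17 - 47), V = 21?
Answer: 68464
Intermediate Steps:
j = 3264 (j = -51*(-64) = 3264)
j*V - 80 = 3264*21 - 80 = 68544 - 80 = 68464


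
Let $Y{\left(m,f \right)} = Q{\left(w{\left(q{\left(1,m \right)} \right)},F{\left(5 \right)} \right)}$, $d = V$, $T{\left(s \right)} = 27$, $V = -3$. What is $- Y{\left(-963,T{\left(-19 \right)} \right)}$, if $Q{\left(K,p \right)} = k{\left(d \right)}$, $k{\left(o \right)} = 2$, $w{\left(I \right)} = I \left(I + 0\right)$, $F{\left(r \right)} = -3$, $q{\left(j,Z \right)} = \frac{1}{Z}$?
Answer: $-2$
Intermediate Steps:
$d = -3$
$w{\left(I \right)} = I^{2}$ ($w{\left(I \right)} = I I = I^{2}$)
$Q{\left(K,p \right)} = 2$
$Y{\left(m,f \right)} = 2$
$- Y{\left(-963,T{\left(-19 \right)} \right)} = \left(-1\right) 2 = -2$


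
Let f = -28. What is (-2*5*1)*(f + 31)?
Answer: -30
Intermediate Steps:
(-2*5*1)*(f + 31) = (-2*5*1)*(-28 + 31) = -10*1*3 = -10*3 = -30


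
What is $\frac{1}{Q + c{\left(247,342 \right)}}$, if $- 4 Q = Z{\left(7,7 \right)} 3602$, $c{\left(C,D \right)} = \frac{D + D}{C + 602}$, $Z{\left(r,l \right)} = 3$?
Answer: $- \frac{566}{1528593} \approx -0.00037028$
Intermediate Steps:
$c{\left(C,D \right)} = \frac{2 D}{602 + C}$
$Q = - \frac{5403}{2}$ ($Q = - \frac{3 \cdot 3602}{4} = \left(- \frac{1}{4}\right) 10806 = - \frac{5403}{2} \approx -2701.5$)
$\frac{1}{Q + c{\left(247,342 \right)}} = \frac{1}{- \frac{5403}{2} + 2 \cdot 342 \frac{1}{602 + 247}} = \frac{1}{- \frac{5403}{2} + 2 \cdot 342 \cdot \frac{1}{849}} = \frac{1}{- \frac{5403}{2} + \frac{228}{283}} = \frac{1}{- \frac{1528593}{566}} = - \frac{566}{1528593}$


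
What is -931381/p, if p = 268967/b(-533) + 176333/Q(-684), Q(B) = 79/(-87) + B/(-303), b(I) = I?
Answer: -5886123947561/822661350124 ≈ -7.1550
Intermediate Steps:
Q(B) = -79/87 - B/303 (Q(B) = 79*(-1/87) + B*(-1/303) = -79/87 - B/303)
p = 822661350124/6319781 (p = 268967/(-533) + 176333/(-79/87 - 1/303*(-684)) = 268967*(-1/533) + 176333/(-79/87 + 228/101) = -268967/533 + 176333/(11857/8787) = -268967/533 + 176333*(8787/11857) = -268967/533 + 1549438071/11857 = 822661350124/6319781 ≈ 1.3017e+5)
-931381/p = -931381/822661350124/6319781 = -931381*6319781/822661350124 = -5886123947561/822661350124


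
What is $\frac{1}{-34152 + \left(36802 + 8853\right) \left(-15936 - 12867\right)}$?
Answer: $- \frac{1}{1315035117} \approx -7.6044 \cdot 10^{-10}$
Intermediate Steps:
$\frac{1}{-34152 + \left(36802 + 8853\right) \left(-15936 - 12867\right)} = \frac{1}{-34152 + 45655 \left(-15936 - 12867\right)} = \frac{1}{-34152 + 45655 \left(-28803\right)} = \frac{1}{-34152 - 1315000965} = \frac{1}{-1315035117} = - \frac{1}{1315035117}$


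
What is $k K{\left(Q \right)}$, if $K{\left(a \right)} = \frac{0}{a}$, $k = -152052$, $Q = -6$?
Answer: $0$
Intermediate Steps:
$K{\left(a \right)} = 0$
$k K{\left(Q \right)} = \left(-152052\right) 0 = 0$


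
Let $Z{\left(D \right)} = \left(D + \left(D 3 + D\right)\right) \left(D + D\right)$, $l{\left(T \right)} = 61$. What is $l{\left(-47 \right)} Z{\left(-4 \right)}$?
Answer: $9760$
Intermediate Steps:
$Z{\left(D \right)} = 10 D^{2}$ ($Z{\left(D \right)} = \left(D + \left(3 D + D\right)\right) 2 D = \left(D + 4 D\right) 2 D = 5 D 2 D = 10 D^{2}$)
$l{\left(-47 \right)} Z{\left(-4 \right)} = 61 \cdot 10 \left(-4\right)^{2} = 61 \cdot 10 \cdot 16 = 61 \cdot 160 = 9760$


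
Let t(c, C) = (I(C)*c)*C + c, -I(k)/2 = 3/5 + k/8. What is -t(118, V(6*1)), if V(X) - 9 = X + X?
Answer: 158651/10 ≈ 15865.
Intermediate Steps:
I(k) = -6/5 - k/4 (I(k) = -2*(3/5 + k/8) = -6/5 - k/4)
V(X) = 9 + 2*X (V(X) = 9 + (X + X) = 9 + 2*X)
t(c, C) = c + C*c*(-6/5 - C/4) (t(c, C) = ((-6/5 - C/4)*c)*C + c = (c*(-6/5 - C/4))*C + c = C*c*(-6/5 - C/4) + c = c + C*c*(-6/5 - C/4))
-t(118, V(6*1)) = -(-1)*118*(-20 + (9 + 2*(6*1))*(24 + 5*(9 + 2*(6*1))))/20 = -(-1)*118*(-20 + (9 + 2*6)*(24 + 5*(9 + 2*6)))/20 = -(-1)*118*(-20 + (9 + 12)*(24 + 5*(9 + 12)))/20 = -(-1)*118*(-20 + 21*(24 + 5*21))/20 = -(-1)*118*(-20 + 21*(24 + 105))/20 = -(-1)*118*(-20 + 21*129)/20 = -(-1)*118*(-20 + 2709)/20 = -(-1)*118*2689/20 = -1*(-158651/10) = 158651/10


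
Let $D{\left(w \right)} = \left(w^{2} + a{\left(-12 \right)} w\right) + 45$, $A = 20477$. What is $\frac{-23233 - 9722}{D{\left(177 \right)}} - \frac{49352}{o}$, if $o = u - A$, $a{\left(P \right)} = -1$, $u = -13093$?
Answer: $\frac{72222499}{174547215} \approx 0.41377$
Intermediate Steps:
$o = -33570$ ($o = -13093 - 20477 = -33570$)
$D{\left(w \right)} = 45 + w^{2} - w$ ($D{\left(w \right)} = \left(w^{2} - w\right) + 45 = 45 + w^{2} - w$)
$\frac{-23233 - 9722}{D{\left(177 \right)}} - \frac{49352}{o} = \frac{-23233 - 9722}{45 + 177^{2} - 177} - \frac{49352}{-33570} = - \frac{32955}{45 + 31329 - 177} - - \frac{24676}{16785} = - \frac{32955}{31197} + \frac{24676}{16785} = \left(-32955\right) \frac{1}{31197} + \frac{24676}{16785} = - \frac{10985}{10399} + \frac{24676}{16785} = \frac{72222499}{174547215}$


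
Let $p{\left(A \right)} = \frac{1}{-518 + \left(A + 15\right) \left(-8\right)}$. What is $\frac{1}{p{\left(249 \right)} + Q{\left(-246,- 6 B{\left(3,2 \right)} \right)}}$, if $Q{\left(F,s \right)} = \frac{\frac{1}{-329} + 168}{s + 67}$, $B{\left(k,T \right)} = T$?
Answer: $\frac{9517970}{29068927} \approx 0.32743$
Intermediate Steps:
$p{\left(A \right)} = \frac{1}{-638 - 8 A}$ ($p{\left(A \right)} = \frac{1}{-518 + \left(15 + A\right) \left(-8\right)} = \frac{1}{-518 - \left(120 + 8 A\right)} = \frac{1}{-638 - 8 A}$)
$Q{\left(F,s \right)} = \frac{55271}{329 \left(67 + s\right)}$ ($Q{\left(F,s \right)} = \frac{- \frac{1}{329} + 168}{67 + s} = \frac{55271}{329 \left(67 + s\right)}$)
$\frac{1}{p{\left(249 \right)} + Q{\left(-246,- 6 B{\left(3,2 \right)} \right)}} = \frac{1}{- \frac{1}{638 + 8 \cdot 249} + \frac{55271}{329 \left(67 - 12\right)}} = \frac{1}{- \frac{1}{638 + 1992} + \frac{55271}{329 \left(67 - 12\right)}} = \frac{1}{- \frac{1}{2630} + \frac{55271}{329 \cdot 55}} = \frac{1}{\left(-1\right) \frac{1}{2630} + \frac{55271}{329} \cdot \frac{1}{55}} = \frac{1}{- \frac{1}{2630} + \frac{55271}{18095}} = \frac{1}{\frac{29068927}{9517970}} = \frac{9517970}{29068927}$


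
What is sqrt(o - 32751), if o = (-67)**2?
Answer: I*sqrt(28262) ≈ 168.11*I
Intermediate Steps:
o = 4489
sqrt(o - 32751) = sqrt(4489 - 32751) = sqrt(-28262) = I*sqrt(28262)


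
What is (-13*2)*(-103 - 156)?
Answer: 6734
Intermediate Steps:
(-13*2)*(-103 - 156) = -26*(-259) = 6734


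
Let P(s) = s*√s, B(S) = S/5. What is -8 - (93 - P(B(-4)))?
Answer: -101 - 8*I*√5/25 ≈ -101.0 - 0.71554*I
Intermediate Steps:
B(S) = S/5 (B(S) = S*(⅕) = S/5)
P(s) = s^(3/2)
-8 - (93 - P(B(-4))) = -8 - (93 - ((⅕)*(-4))^(3/2)) = -8 - (93 - (-⅘)^(3/2)) = -8 - (93 - (-8)*I*√5/25) = -8 - (93 + 8*I*√5/25) = -8 + (-93 - 8*I*√5/25) = -101 - 8*I*√5/25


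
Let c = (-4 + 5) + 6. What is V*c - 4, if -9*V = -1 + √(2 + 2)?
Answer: -43/9 ≈ -4.7778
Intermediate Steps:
c = 7 (c = 1 + 6 = 7)
V = -⅑ (V = -(-1 + √(2 + 2))/9 = -(-1 + √4)/9 = -(-1 + 2)/9 = -⅑*1 = -⅑ ≈ -0.11111)
V*c - 4 = -⅑*7 - 4 = -7/9 - 4 = -43/9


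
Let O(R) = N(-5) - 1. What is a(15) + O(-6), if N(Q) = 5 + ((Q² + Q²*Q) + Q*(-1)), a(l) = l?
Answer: -76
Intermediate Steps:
N(Q) = 5 + Q² + Q³ - Q (N(Q) = 5 + ((Q² + Q³) - Q) = 5 + (Q² + Q³ - Q) = 5 + Q² + Q³ - Q)
O(R) = -91 (O(R) = (5 + (-5)² + (-5)³ - 1*(-5)) - 1 = (5 + 25 - 125 + 5) - 1 = -90 - 1 = -91)
a(15) + O(-6) = 15 - 91 = -76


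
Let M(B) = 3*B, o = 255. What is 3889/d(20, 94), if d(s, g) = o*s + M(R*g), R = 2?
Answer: 3889/5664 ≈ 0.68662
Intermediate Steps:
d(s, g) = 6*g + 255*s (d(s, g) = 255*s + 3*(2*g) = 255*s + 6*g = 6*g + 255*s)
3889/d(20, 94) = 3889/(6*94 + 255*20) = 3889/(564 + 5100) = 3889/5664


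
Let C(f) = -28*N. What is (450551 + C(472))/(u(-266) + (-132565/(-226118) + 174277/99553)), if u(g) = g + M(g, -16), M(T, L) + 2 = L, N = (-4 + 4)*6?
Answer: -10142229773914954/6340441562005 ≈ -1599.6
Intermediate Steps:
N = 0 (N = 0*6 = 0)
M(T, L) = -2 + L
C(f) = 0 (C(f) = -28*0 = 0)
u(g) = -18 + g (u(g) = g + (-2 - 16) = g - 18 = -18 + g)
(450551 + C(472))/(u(-266) + (-132565/(-226118) + 174277/99553)) = (450551 + 0)/((-18 - 266) + (-132565/(-226118) + 174277/99553)) = 450551/(-284 + (-132565*(-1/226118) + 174277*(1/99553))) = 450551/(-284 + (132565/226118 + 174277/99553)) = 450551/(-284 + 52604410131/22510725254) = 450551/(-6340441562005/22510725254) = 450551*(-22510725254/6340441562005) = -10142229773914954/6340441562005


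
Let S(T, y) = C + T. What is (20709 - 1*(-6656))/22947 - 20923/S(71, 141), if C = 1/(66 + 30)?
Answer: -45904980571/156429699 ≈ -293.45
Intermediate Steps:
C = 1/96 ≈ 0.010417
S(T, y) = 1/96 + T
(20709 - 1*(-6656))/22947 - 20923/S(71, 141) = (20709 - 1*(-6656))/22947 - 20923/(1/96 + 71) = (20709 + 6656)*(1/22947) - 20923/6817/96 = 27365*(1/22947) - 20923*96/6817 = 27365/22947 - 2008608/6817 = -45904980571/156429699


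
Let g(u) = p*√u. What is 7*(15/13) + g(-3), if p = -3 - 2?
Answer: 105/13 - 5*I*√3 ≈ 8.0769 - 8.6602*I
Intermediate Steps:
p = -5
g(u) = -5*√u
7*(15/13) + g(-3) = 7*(15/13) - 5*I*√3 = 105/13 - 5*I*√3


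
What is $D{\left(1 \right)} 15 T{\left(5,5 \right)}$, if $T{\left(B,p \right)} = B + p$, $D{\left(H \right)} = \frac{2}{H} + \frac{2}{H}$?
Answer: $600$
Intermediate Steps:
$D{\left(H \right)} = \frac{4}{H}$
$D{\left(1 \right)} 15 T{\left(5,5 \right)} = \frac{4}{1} \cdot 15 \left(5 + 5\right) = 4 \cdot 1 \cdot 15 \cdot 10 = 4 \cdot 15 \cdot 10 = 60 \cdot 10 = 600$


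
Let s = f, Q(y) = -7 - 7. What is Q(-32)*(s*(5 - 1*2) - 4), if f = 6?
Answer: -196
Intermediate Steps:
Q(y) = -14
s = 6
Q(-32)*(s*(5 - 1*2) - 4) = -14*(6*(5 - 1*2) - 4) = -14*(6*(5 - 2) - 4) = -14*(6*3 - 4) = -14*(18 - 4) = -14*14 = -196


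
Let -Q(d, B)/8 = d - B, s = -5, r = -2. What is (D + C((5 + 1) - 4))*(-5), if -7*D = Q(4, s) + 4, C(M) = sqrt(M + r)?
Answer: -340/7 ≈ -48.571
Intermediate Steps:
Q(d, B) = -8*d + 8*B (Q(d, B) = -8*(d - B) = -8*d + 8*B)
C(M) = sqrt(-2 + M) (C(M) = sqrt(M - 2) = sqrt(-2 + M))
D = 68/7 (D = -((-8*4 + 8*(-5)) + 4)/7 = -((-32 - 40) + 4)/7 = -(-72 + 4)/7 = -1/7*(-68) = 68/7 ≈ 9.7143)
(D + C((5 + 1) - 4))*(-5) = (68/7 + sqrt(-2 + ((5 + 1) - 4)))*(-5) = (68/7 + sqrt(-2 + (6 - 4)))*(-5) = (68/7 + sqrt(-2 + 2))*(-5) = (68/7 + sqrt(0))*(-5) = (68/7 + 0)*(-5) = (68/7)*(-5) = -340/7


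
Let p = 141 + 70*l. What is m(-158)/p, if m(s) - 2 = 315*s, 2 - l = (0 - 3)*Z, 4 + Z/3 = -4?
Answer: 49768/4759 ≈ 10.458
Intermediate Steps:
Z = -24 (Z = -12 + 3*(-4) = -12 - 12 = -24)
l = -70 (l = 2 - (0 - 3)*(-24) = 2 - (-3)*(-24) = 2 - 1*72 = 2 - 72 = -70)
m(s) = 2 + 315*s
p = -4759 (p = 141 + 70*(-70) = 141 - 4900 = -4759)
m(-158)/p = (2 + 315*(-158))/(-4759) = (2 - 49770)*(-1/4759) = -49768*(-1/4759) = 49768/4759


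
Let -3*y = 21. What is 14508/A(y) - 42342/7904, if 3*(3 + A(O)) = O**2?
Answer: 21395001/19760 ≈ 1082.7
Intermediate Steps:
y = -7 (y = -1/3*21 = -7)
A(O) = -3 + O**2/3
14508/A(y) - 42342/7904 = 14508/(-3 + (1/3)*(-7)**2) - 42342/7904 = 14508/(-3 + (1/3)*49) - 42342*1/7904 = 14508/(-3 + 49/3) - 21171/3952 = 14508/(40/3) - 21171/3952 = 14508*(3/40) - 21171/3952 = 10881/10 - 21171/3952 = 21395001/19760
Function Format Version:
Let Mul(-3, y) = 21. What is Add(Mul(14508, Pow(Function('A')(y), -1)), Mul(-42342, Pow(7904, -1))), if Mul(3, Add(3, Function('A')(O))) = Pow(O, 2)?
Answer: Rational(21395001, 19760) ≈ 1082.7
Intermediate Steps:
y = -7 (y = Mul(Rational(-1, 3), 21) = -7)
Function('A')(O) = Add(-3, Mul(Rational(1, 3), Pow(O, 2)))
Add(Mul(14508, Pow(Function('A')(y), -1)), Mul(-42342, Pow(7904, -1))) = Add(Mul(14508, Pow(Add(-3, Mul(Rational(1, 3), Pow(-7, 2))), -1)), Mul(-42342, Pow(7904, -1))) = Add(Mul(14508, Pow(Add(-3, Mul(Rational(1, 3), 49)), -1)), Mul(-42342, Rational(1, 7904))) = Add(Mul(14508, Pow(Add(-3, Rational(49, 3)), -1)), Rational(-21171, 3952)) = Add(Mul(14508, Pow(Rational(40, 3), -1)), Rational(-21171, 3952)) = Add(Mul(14508, Rational(3, 40)), Rational(-21171, 3952)) = Add(Rational(10881, 10), Rational(-21171, 3952)) = Rational(21395001, 19760)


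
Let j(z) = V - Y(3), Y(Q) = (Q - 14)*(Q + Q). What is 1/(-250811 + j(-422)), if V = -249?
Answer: -1/250994 ≈ -3.9842e-6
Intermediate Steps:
Y(Q) = 2*Q*(-14 + Q) (Y(Q) = (-14 + Q)*(2*Q) = 2*Q*(-14 + Q))
j(z) = -183 (j(z) = -249 - 2*3*(-14 + 3) = -249 - 2*3*(-11) = -249 - 1*(-66) = -249 + 66 = -183)
1/(-250811 + j(-422)) = 1/(-250811 - 183) = 1/(-250994) = -1/250994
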